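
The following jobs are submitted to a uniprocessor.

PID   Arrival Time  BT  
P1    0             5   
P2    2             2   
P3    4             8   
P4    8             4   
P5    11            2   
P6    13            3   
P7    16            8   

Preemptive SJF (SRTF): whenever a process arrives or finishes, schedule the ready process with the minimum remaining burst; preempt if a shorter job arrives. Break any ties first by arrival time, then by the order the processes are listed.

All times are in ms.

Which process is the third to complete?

Schedule: | P1 0-2 | P2 2-4 | P1 4-7 | P3 7-8 | P4 8-12 | P5 12-14 | P6 14-17 | P3 17-24 | P7 24-32 |
Completion: P1=7  P2=4  P3=24  P4=12  P5=14  P6=17  P7=32
Turnaround (C−A): P1=7  P2=2  P3=20  P4=4  P5=3  P6=4  P7=16
Finish order: P2 → P1 → P4 → P5 → P6 → P3 → P7

P4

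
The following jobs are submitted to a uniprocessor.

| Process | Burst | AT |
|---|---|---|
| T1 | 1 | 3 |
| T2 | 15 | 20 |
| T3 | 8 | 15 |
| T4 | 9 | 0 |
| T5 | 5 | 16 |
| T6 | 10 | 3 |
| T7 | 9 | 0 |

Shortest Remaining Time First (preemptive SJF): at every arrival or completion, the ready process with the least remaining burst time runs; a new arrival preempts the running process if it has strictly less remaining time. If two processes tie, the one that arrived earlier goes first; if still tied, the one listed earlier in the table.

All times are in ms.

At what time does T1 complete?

4

Timeline: | T4 0-3 | T1 3-4 | T4 4-10 | T7 10-19 | T5 19-24 | T3 24-32 | T6 32-42 | T2 42-57 |
Completion: T1=4  T2=57  T3=32  T4=10  T5=24  T6=42  T7=19
Turnaround (C−A): T1=1  T2=37  T3=17  T4=10  T5=8  T6=39  T7=19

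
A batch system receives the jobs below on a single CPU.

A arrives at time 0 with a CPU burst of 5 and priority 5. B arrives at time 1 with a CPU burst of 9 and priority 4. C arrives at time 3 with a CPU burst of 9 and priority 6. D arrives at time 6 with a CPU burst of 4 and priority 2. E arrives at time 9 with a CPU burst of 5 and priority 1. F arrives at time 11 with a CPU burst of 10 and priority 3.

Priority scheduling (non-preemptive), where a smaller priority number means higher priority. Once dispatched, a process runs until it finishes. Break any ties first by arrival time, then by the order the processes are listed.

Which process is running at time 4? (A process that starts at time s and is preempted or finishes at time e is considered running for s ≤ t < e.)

A

Gantt: | A 0-5 | B 5-14 | E 14-19 | D 19-23 | F 23-33 | C 33-42 |
Completion: A=5  B=14  C=42  D=23  E=19  F=33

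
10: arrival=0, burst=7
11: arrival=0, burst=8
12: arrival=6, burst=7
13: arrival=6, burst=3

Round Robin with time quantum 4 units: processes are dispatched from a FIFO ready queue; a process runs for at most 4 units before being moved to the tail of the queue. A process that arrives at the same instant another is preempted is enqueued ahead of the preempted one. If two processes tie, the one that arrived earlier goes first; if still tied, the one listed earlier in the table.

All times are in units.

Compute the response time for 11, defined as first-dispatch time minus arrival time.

4

Schedule: | 10 0-4 | 11 4-8 | 10 8-11 | 12 11-15 | 13 15-18 | 11 18-22 | 12 22-25 |
Completion: 10=11  11=22  12=25  13=18
Response(11) = first start − arrival = 4 − 0 = 4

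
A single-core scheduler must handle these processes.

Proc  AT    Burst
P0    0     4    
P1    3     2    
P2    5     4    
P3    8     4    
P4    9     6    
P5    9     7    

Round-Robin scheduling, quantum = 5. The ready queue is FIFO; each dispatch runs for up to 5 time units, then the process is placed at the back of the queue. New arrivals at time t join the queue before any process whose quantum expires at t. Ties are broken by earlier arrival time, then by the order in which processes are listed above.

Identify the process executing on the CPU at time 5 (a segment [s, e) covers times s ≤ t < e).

Timeline: | P0 0-4 | P1 4-6 | P2 6-10 | P3 10-14 | P4 14-19 | P5 19-24 | P4 24-25 | P5 25-27 |
Completion: P0=4  P1=6  P2=10  P3=14  P4=25  P5=27

P1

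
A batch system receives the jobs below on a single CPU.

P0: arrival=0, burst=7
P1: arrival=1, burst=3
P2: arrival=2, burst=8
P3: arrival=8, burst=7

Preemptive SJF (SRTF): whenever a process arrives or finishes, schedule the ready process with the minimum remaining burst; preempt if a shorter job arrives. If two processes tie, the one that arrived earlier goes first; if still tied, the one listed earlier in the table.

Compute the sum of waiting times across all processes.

20

Timeline: | P0 0-1 | P1 1-4 | P0 4-10 | P3 10-17 | P2 17-25 |
Completion: P0=10  P1=4  P2=25  P3=17
Waiting = turnaround − burst: P0=3, P1=0, P2=15, P3=2
Total waiting = 3 + 0 + 15 + 2 = 20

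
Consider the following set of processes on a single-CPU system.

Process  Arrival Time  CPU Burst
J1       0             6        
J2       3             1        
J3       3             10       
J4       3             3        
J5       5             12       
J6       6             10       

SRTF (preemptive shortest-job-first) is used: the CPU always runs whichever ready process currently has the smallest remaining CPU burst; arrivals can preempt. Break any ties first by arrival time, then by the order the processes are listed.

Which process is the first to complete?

J2

Schedule: | J1 0-3 | J2 3-4 | J1 4-7 | J4 7-10 | J3 10-20 | J6 20-30 | J5 30-42 |
Completion: J1=7  J2=4  J3=20  J4=10  J5=42  J6=30
Turnaround (C−A): J1=7  J2=1  J3=17  J4=7  J5=37  J6=24
Finish order: J2 → J1 → J4 → J3 → J6 → J5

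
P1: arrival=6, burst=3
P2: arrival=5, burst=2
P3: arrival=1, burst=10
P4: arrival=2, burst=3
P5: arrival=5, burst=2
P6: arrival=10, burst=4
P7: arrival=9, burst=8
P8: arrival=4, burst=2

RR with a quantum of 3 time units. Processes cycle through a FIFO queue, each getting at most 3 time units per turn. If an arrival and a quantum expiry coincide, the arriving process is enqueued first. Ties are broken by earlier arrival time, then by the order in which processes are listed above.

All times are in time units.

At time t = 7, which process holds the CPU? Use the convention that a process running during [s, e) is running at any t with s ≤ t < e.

P8

Timeline: | idle 0-1 | P3 1-4 | P4 4-7 | P8 7-9 | P3 9-12 | P2 12-14 | P5 14-16 | P1 16-19 | P7 19-22 | P6 22-25 | P3 25-28 | P7 28-31 | P6 31-32 | P3 32-33 | P7 33-35 |
Completion: P1=19  P2=14  P3=33  P4=7  P5=16  P6=32  P7=35  P8=9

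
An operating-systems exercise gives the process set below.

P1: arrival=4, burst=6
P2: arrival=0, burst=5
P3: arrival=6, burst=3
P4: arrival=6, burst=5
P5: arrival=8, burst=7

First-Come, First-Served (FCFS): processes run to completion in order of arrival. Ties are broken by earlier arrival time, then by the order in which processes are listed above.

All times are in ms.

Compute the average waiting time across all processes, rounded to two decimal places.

Gantt: | P2 0-5 | P1 5-11 | P3 11-14 | P4 14-19 | P5 19-26 |
Completion: P1=11  P2=5  P3=14  P4=19  P5=26
Waiting times: P1=1, P2=0, P3=5, P4=8, P5=11
Average waiting = (1+0+5+8+11) / 5 = 25/5 = 5.00

5.00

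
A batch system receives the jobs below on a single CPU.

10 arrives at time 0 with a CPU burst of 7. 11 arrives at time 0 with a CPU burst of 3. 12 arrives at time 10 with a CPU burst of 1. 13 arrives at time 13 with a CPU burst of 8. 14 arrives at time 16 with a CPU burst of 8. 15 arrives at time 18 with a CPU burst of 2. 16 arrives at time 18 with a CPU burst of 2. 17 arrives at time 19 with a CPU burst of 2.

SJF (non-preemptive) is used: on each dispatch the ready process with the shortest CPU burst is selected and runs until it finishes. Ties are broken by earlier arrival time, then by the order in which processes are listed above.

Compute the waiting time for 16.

5

Timeline: | 11 0-3 | 10 3-10 | 12 10-11 | idle 11-13 | 13 13-21 | 15 21-23 | 16 23-25 | 17 25-27 | 14 27-35 |
Completion: 10=10  11=3  12=11  13=21  14=35  15=23  16=25  17=27
Turnaround (C−A): 10=10  11=3  12=1  13=8  14=19  15=5  16=7  17=8
Waiting(16) = turnaround − burst = 7 − 2 = 5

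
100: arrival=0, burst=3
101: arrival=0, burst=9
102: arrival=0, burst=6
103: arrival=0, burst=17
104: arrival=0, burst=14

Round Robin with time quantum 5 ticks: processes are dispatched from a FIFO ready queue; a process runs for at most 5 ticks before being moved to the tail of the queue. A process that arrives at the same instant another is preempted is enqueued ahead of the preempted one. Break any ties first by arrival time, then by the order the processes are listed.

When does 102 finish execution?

Timeline: | 100 0-3 | 101 3-8 | 102 8-13 | 103 13-18 | 104 18-23 | 101 23-27 | 102 27-28 | 103 28-33 | 104 33-38 | 103 38-43 | 104 43-47 | 103 47-49 |
Completion: 100=3  101=27  102=28  103=49  104=47

28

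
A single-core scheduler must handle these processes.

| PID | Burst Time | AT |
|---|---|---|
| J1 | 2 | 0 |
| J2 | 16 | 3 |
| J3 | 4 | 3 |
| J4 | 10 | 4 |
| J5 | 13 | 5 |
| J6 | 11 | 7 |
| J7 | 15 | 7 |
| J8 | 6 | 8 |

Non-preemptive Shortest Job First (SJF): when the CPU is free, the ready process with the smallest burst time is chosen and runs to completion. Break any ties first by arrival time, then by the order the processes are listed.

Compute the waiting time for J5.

29

Schedule: | J1 0-2 | idle 2-3 | J3 3-7 | J4 7-17 | J8 17-23 | J6 23-34 | J5 34-47 | J7 47-62 | J2 62-78 |
Completion: J1=2  J2=78  J3=7  J4=17  J5=47  J6=34  J7=62  J8=23
Turnaround (C−A): J1=2  J2=75  J3=4  J4=13  J5=42  J6=27  J7=55  J8=15
Waiting(J5) = turnaround − burst = 42 − 13 = 29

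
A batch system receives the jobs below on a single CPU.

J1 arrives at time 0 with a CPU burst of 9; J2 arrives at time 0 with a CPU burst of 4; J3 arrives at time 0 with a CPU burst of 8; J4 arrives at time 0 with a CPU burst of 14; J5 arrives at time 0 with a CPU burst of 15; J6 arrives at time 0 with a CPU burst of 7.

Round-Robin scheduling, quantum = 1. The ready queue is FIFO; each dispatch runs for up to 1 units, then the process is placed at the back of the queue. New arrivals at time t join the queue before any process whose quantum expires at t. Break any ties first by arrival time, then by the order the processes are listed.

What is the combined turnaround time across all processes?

256

Gantt: | J1 0-1 | J2 1-2 | J3 2-3 | J4 3-4 | J5 4-5 | J6 5-6 | J1 6-7 | J2 7-8 | J3 8-9 | J4 9-10 | J5 10-11 | J6 11-12 | J1 12-13 | J2 13-14 | J3 14-15 | J4 15-16 | J5 16-17 | J6 17-18 | J1 18-19 | J2 19-20 | J3 20-21 | J4 21-22 | J5 22-23 | J6 23-24 | J1 24-25 | J3 25-26 | J4 26-27 | J5 27-28 | J6 28-29 | J1 29-30 | J3 30-31 | J4 31-32 | J5 32-33 | J6 33-34 | J1 34-35 | J3 35-36 | J4 36-37 | J5 37-38 | J6 38-39 | J1 39-40 | J3 40-41 | J4 41-42 | J5 42-43 | J1 43-44 | J4 44-45 | J5 45-46 | J4 46-47 | J5 47-48 | J4 48-49 | J5 49-50 | J4 50-51 | J5 51-52 | J4 52-53 | J5 53-54 | J4 54-55 | J5 55-57 |
Completion: J1=44  J2=20  J3=41  J4=55  J5=57  J6=39
Turnaround (C−A): J1=44  J2=20  J3=41  J4=55  J5=57  J6=39
Turnaround = completion − arrival: J1=44, J2=20, J3=41, J4=55, J5=57, J6=39
Total turnaround = 44 + 20 + 41 + 55 + 57 + 39 = 256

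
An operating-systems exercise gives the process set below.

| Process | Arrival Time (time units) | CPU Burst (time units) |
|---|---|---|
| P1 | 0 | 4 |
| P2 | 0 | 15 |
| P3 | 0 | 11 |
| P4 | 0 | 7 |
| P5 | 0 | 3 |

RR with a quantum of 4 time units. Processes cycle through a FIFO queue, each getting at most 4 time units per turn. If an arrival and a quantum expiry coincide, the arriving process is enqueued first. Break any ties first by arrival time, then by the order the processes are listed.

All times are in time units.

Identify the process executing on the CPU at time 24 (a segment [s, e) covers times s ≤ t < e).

Schedule: | P1 0-4 | P2 4-8 | P3 8-12 | P4 12-16 | P5 16-19 | P2 19-23 | P3 23-27 | P4 27-30 | P2 30-34 | P3 34-37 | P2 37-40 |
Completion: P1=4  P2=40  P3=37  P4=30  P5=19
Turnaround (C−A): P1=4  P2=40  P3=37  P4=30  P5=19

P3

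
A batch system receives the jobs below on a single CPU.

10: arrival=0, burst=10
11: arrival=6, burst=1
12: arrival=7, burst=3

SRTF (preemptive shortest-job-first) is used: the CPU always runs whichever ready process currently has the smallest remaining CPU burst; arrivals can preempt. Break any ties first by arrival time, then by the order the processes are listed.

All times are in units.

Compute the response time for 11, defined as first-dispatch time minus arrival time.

Schedule: | 10 0-6 | 11 6-7 | 12 7-10 | 10 10-14 |
Completion: 10=14  11=7  12=10
Turnaround (C−A): 10=14  11=1  12=3
Response(11) = first start − arrival = 6 − 6 = 0

0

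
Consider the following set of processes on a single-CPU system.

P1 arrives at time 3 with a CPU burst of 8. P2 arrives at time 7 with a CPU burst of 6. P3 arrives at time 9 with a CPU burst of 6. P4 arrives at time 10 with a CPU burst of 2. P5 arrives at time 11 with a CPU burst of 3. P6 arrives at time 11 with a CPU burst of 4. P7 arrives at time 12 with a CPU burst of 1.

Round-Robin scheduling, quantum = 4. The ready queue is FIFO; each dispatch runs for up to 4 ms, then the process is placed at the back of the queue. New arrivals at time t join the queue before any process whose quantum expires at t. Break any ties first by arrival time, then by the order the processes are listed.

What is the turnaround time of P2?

23

Schedule: | idle 0-3 | P1 3-7 | P2 7-11 | P1 11-15 | P3 15-19 | P4 19-21 | P5 21-24 | P6 24-28 | P2 28-30 | P7 30-31 | P3 31-33 |
Completion: P1=15  P2=30  P3=33  P4=21  P5=24  P6=28  P7=31
Turnaround(P2) = completion − arrival = 30 − 7 = 23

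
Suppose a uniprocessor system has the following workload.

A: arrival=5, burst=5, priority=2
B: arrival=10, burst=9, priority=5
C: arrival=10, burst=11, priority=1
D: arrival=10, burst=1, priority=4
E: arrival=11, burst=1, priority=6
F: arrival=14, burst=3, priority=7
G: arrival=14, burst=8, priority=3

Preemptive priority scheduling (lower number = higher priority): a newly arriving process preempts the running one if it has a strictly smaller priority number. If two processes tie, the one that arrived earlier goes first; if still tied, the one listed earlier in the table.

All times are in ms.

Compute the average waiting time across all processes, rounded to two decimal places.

14.29

Gantt: | idle 0-5 | A 5-10 | C 10-21 | G 21-29 | D 29-30 | B 30-39 | E 39-40 | F 40-43 |
Completion: A=10  B=39  C=21  D=30  E=40  F=43  G=29
Turnaround (C−A): A=5  B=29  C=11  D=20  E=29  F=29  G=15
Waiting times: A=0, B=20, C=0, D=19, E=28, F=26, G=7
Average waiting = (0+20+0+19+28+26+7) / 7 = 100/7 = 14.29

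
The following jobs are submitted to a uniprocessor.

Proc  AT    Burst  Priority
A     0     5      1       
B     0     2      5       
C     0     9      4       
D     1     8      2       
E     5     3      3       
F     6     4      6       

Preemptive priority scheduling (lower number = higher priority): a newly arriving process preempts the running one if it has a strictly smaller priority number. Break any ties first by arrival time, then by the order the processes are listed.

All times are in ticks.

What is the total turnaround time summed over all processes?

Schedule: | A 0-5 | D 5-13 | E 13-16 | C 16-25 | B 25-27 | F 27-31 |
Completion: A=5  B=27  C=25  D=13  E=16  F=31
Turnaround (C−A): A=5  B=27  C=25  D=12  E=11  F=25
Turnaround = completion − arrival: A=5, B=27, C=25, D=12, E=11, F=25
Total turnaround = 5 + 27 + 25 + 12 + 11 + 25 = 105

105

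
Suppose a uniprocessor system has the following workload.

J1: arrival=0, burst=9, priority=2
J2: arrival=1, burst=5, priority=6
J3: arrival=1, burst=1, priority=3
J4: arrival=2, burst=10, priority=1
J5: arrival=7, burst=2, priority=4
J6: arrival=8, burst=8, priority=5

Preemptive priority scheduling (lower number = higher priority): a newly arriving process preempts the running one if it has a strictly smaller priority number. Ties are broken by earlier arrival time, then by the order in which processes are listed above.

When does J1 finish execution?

Timeline: | J1 0-2 | J4 2-12 | J1 12-19 | J3 19-20 | J5 20-22 | J6 22-30 | J2 30-35 |
Completion: J1=19  J2=35  J3=20  J4=12  J5=22  J6=30

19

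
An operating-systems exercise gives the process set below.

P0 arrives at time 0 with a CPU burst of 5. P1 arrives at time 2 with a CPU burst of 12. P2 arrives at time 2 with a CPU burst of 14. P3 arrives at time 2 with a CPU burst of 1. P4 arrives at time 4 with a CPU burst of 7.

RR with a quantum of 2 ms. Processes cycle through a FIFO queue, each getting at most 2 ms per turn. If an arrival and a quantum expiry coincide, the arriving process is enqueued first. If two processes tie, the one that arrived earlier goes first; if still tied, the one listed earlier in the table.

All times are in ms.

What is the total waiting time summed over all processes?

77

Schedule: | P0 0-2 | P1 2-4 | P2 4-6 | P3 6-7 | P0 7-9 | P4 9-11 | P1 11-13 | P2 13-15 | P0 15-16 | P4 16-18 | P1 18-20 | P2 20-22 | P4 22-24 | P1 24-26 | P2 26-28 | P4 28-29 | P1 29-31 | P2 31-33 | P1 33-35 | P2 35-39 |
Completion: P0=16  P1=35  P2=39  P3=7  P4=29
Waiting = turnaround − burst: P0=11, P1=21, P2=23, P3=4, P4=18
Total waiting = 11 + 21 + 23 + 4 + 18 = 77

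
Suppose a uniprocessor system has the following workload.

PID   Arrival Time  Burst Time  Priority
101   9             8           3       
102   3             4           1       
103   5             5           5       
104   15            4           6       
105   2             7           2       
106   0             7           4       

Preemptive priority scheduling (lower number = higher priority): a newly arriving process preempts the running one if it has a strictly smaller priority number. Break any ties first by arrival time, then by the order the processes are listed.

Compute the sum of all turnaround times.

99

Timeline: | 106 0-2 | 105 2-3 | 102 3-7 | 105 7-13 | 101 13-21 | 106 21-26 | 103 26-31 | 104 31-35 |
Completion: 101=21  102=7  103=31  104=35  105=13  106=26
Turnaround (C−A): 101=12  102=4  103=26  104=20  105=11  106=26
Turnaround = completion − arrival: 101=12, 102=4, 103=26, 104=20, 105=11, 106=26
Total turnaround = 12 + 4 + 26 + 20 + 11 + 26 = 99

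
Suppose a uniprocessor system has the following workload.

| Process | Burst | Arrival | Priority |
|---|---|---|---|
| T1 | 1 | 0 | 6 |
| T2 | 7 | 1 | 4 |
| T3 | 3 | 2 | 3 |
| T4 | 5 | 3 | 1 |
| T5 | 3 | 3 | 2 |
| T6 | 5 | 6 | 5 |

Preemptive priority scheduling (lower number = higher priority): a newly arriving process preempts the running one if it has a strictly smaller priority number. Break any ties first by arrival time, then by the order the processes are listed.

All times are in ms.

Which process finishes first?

T1

Timeline: | T1 0-1 | T2 1-2 | T3 2-3 | T4 3-8 | T5 8-11 | T3 11-13 | T2 13-19 | T6 19-24 |
Completion: T1=1  T2=19  T3=13  T4=8  T5=11  T6=24
Turnaround (C−A): T1=1  T2=18  T3=11  T4=5  T5=8  T6=18
Finish order: T1 → T4 → T5 → T3 → T2 → T6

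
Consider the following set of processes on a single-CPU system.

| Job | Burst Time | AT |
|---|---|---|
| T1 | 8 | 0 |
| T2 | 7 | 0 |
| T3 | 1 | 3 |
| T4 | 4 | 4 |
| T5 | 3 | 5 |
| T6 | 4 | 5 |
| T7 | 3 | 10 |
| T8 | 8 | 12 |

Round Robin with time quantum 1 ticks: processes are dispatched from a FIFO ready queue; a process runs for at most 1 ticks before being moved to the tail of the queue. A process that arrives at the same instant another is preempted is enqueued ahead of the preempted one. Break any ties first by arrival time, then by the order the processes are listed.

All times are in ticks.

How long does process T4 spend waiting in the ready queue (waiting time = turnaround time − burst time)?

18

Timeline: | T1 0-1 | T2 1-2 | T1 2-3 | T2 3-4 | T3 4-5 | T1 5-6 | T4 6-7 | T2 7-8 | T5 8-9 | T6 9-10 | T1 10-11 | T4 11-12 | T2 12-13 | T5 13-14 | T7 14-15 | T6 15-16 | T1 16-17 | T8 17-18 | T4 18-19 | T2 19-20 | T5 20-21 | T7 21-22 | T6 22-23 | T1 23-24 | T8 24-25 | T4 25-26 | T2 26-27 | T7 27-28 | T6 28-29 | T1 29-30 | T8 30-31 | T2 31-32 | T1 32-33 | T8 33-38 |
Completion: T1=33  T2=32  T3=5  T4=26  T5=21  T6=29  T7=28  T8=38
Waiting(T4) = turnaround − burst = 22 − 4 = 18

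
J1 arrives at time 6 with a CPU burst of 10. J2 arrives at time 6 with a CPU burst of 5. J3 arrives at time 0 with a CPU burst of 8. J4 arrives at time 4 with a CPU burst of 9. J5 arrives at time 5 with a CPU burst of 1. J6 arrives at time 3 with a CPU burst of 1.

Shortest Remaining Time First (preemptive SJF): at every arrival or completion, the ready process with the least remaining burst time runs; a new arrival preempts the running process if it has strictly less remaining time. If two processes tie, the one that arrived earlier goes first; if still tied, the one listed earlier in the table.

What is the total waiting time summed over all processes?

Gantt: | J3 0-3 | J6 3-4 | J3 4-5 | J5 5-6 | J3 6-10 | J2 10-15 | J4 15-24 | J1 24-34 |
Completion: J1=34  J2=15  J3=10  J4=24  J5=6  J6=4
Waiting = turnaround − burst: J1=18, J2=4, J3=2, J4=11, J5=0, J6=0
Total waiting = 18 + 4 + 2 + 11 + 0 + 0 = 35

35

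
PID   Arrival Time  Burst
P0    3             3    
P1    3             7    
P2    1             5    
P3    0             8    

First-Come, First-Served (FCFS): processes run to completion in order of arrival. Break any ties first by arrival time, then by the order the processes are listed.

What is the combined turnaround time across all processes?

53

Schedule: | P3 0-8 | P2 8-13 | P0 13-16 | P1 16-23 |
Completion: P0=16  P1=23  P2=13  P3=8
Turnaround (C−A): P0=13  P1=20  P2=12  P3=8
Turnaround = completion − arrival: P0=13, P1=20, P2=12, P3=8
Total turnaround = 13 + 20 + 12 + 8 = 53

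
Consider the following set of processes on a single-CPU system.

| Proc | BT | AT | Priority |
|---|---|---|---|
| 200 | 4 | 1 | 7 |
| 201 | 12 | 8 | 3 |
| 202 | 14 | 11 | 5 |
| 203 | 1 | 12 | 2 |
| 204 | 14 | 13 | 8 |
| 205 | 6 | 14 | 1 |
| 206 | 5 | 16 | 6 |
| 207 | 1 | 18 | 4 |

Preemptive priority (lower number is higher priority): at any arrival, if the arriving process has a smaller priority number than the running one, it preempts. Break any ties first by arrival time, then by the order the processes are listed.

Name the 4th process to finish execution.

Timeline: | idle 0-1 | 200 1-5 | idle 5-8 | 201 8-12 | 203 12-13 | 201 13-14 | 205 14-20 | 201 20-27 | 207 27-28 | 202 28-42 | 206 42-47 | 204 47-61 |
Completion: 200=5  201=27  202=42  203=13  204=61  205=20  206=47  207=28
Turnaround (C−A): 200=4  201=19  202=31  203=1  204=48  205=6  206=31  207=10
Finish order: 200 → 203 → 205 → 201 → 207 → 202 → 206 → 204

201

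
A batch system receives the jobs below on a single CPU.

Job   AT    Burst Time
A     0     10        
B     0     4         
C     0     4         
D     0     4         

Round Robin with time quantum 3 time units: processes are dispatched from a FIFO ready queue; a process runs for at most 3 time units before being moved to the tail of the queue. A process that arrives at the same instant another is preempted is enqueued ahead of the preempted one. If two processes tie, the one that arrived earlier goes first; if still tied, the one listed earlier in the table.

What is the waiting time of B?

12

Timeline: | A 0-3 | B 3-6 | C 6-9 | D 9-12 | A 12-15 | B 15-16 | C 16-17 | D 17-18 | A 18-22 |
Completion: A=22  B=16  C=17  D=18
Waiting(B) = turnaround − burst = 16 − 4 = 12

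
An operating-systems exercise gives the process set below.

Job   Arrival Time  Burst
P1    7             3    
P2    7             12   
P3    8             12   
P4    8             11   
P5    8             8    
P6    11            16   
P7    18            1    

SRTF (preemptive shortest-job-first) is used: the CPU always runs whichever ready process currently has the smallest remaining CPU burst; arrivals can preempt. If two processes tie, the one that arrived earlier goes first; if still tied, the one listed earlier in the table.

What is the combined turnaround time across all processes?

176

Timeline: | idle 0-7 | P1 7-10 | P5 10-18 | P7 18-19 | P4 19-30 | P2 30-42 | P3 42-54 | P6 54-70 |
Completion: P1=10  P2=42  P3=54  P4=30  P5=18  P6=70  P7=19
Turnaround (C−A): P1=3  P2=35  P3=46  P4=22  P5=10  P6=59  P7=1
Turnaround = completion − arrival: P1=3, P2=35, P3=46, P4=22, P5=10, P6=59, P7=1
Total turnaround = 3 + 35 + 46 + 22 + 10 + 59 + 1 = 176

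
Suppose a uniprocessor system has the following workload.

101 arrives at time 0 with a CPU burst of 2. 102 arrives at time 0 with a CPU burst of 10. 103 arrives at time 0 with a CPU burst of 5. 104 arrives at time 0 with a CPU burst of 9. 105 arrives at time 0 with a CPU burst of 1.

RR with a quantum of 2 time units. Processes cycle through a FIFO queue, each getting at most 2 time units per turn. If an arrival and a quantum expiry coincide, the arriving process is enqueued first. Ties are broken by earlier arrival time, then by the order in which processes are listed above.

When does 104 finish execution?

Schedule: | 101 0-2 | 102 2-4 | 103 4-6 | 104 6-8 | 105 8-9 | 102 9-11 | 103 11-13 | 104 13-15 | 102 15-17 | 103 17-18 | 104 18-20 | 102 20-22 | 104 22-24 | 102 24-26 | 104 26-27 |
Completion: 101=2  102=26  103=18  104=27  105=9
Turnaround (C−A): 101=2  102=26  103=18  104=27  105=9

27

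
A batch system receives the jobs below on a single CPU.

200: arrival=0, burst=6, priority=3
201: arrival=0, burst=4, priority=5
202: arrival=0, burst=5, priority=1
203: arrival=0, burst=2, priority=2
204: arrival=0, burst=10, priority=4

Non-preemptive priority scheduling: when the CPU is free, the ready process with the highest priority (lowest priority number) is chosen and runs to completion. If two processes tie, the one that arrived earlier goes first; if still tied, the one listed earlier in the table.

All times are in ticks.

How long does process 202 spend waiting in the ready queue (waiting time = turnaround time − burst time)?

0

Timeline: | 202 0-5 | 203 5-7 | 200 7-13 | 204 13-23 | 201 23-27 |
Completion: 200=13  201=27  202=5  203=7  204=23
Turnaround (C−A): 200=13  201=27  202=5  203=7  204=23
Waiting(202) = turnaround − burst = 5 − 5 = 0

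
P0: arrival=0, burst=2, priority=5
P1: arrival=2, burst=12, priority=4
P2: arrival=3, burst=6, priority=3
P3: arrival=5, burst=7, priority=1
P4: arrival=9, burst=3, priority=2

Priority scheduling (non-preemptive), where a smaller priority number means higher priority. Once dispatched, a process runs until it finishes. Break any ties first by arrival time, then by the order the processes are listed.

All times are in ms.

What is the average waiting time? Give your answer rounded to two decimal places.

Timeline: | P0 0-2 | P1 2-14 | P3 14-21 | P4 21-24 | P2 24-30 |
Completion: P0=2  P1=14  P2=30  P3=21  P4=24
Waiting times: P0=0, P1=0, P2=21, P3=9, P4=12
Average waiting = (0+0+21+9+12) / 5 = 42/5 = 8.40

8.40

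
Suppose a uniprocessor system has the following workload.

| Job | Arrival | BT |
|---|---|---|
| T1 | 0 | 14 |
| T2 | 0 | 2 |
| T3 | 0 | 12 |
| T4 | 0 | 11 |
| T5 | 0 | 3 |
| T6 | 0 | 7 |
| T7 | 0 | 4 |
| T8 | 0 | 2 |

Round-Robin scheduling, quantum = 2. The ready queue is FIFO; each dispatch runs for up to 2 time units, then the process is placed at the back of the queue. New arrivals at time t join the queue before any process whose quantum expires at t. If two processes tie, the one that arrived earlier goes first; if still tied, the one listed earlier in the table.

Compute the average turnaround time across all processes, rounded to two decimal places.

34.00

Schedule: | T1 0-2 | T2 2-4 | T3 4-6 | T4 6-8 | T5 8-10 | T6 10-12 | T7 12-14 | T8 14-16 | T1 16-18 | T3 18-20 | T4 20-22 | T5 22-23 | T6 23-25 | T7 25-27 | T1 27-29 | T3 29-31 | T4 31-33 | T6 33-35 | T1 35-37 | T3 37-39 | T4 39-41 | T6 41-42 | T1 42-44 | T3 44-46 | T4 46-48 | T1 48-50 | T3 50-52 | T4 52-53 | T1 53-55 |
Completion: T1=55  T2=4  T3=52  T4=53  T5=23  T6=42  T7=27  T8=16
Turnaround (C−A): T1=55  T2=4  T3=52  T4=53  T5=23  T6=42  T7=27  T8=16
Turnaround times: T1=55, T2=4, T3=52, T4=53, T5=23, T6=42, T7=27, T8=16
Average turnaround = (55+4+52+53+23+42+27+16) / 8 = 272/8 = 34.00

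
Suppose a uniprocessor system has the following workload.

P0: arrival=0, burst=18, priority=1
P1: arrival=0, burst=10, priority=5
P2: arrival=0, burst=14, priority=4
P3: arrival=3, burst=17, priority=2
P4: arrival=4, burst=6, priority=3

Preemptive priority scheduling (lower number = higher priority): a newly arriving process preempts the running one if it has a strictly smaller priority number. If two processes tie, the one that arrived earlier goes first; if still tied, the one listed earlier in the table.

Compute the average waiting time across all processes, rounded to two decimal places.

Gantt: | P0 0-18 | P3 18-35 | P4 35-41 | P2 41-55 | P1 55-65 |
Completion: P0=18  P1=65  P2=55  P3=35  P4=41
Turnaround (C−A): P0=18  P1=65  P2=55  P3=32  P4=37
Waiting times: P0=0, P1=55, P2=41, P3=15, P4=31
Average waiting = (0+55+41+15+31) / 5 = 142/5 = 28.40

28.40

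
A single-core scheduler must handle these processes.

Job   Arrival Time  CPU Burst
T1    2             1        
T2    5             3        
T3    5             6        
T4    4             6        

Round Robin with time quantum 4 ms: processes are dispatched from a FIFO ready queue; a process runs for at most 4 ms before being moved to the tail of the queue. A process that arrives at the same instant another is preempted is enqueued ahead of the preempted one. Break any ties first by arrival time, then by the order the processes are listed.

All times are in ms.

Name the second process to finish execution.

T2

Gantt: | idle 0-2 | T1 2-3 | idle 3-4 | T4 4-8 | T2 8-11 | T3 11-15 | T4 15-17 | T3 17-19 |
Completion: T1=3  T2=11  T3=19  T4=17
Turnaround (C−A): T1=1  T2=6  T3=14  T4=13
Finish order: T1 → T2 → T4 → T3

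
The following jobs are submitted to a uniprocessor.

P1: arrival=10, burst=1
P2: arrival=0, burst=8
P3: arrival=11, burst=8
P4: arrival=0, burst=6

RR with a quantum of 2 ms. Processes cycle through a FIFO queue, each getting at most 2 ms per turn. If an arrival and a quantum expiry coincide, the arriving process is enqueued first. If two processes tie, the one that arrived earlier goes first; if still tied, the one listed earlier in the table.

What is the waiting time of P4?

Timeline: | P2 0-2 | P4 2-4 | P2 4-6 | P4 6-8 | P2 8-10 | P4 10-12 | P1 12-13 | P2 13-15 | P3 15-23 |
Completion: P1=13  P2=15  P3=23  P4=12
Waiting(P4) = turnaround − burst = 12 − 6 = 6

6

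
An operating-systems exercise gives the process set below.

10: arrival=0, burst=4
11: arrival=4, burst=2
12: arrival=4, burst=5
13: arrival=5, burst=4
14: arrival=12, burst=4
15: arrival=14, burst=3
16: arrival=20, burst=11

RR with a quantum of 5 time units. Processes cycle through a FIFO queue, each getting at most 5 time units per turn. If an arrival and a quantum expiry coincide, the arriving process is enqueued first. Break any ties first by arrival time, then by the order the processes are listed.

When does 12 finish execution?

11

Timeline: | 10 0-4 | 11 4-6 | 12 6-11 | 13 11-15 | 14 15-19 | 15 19-22 | 16 22-33 |
Completion: 10=4  11=6  12=11  13=15  14=19  15=22  16=33
Turnaround (C−A): 10=4  11=2  12=7  13=10  14=7  15=8  16=13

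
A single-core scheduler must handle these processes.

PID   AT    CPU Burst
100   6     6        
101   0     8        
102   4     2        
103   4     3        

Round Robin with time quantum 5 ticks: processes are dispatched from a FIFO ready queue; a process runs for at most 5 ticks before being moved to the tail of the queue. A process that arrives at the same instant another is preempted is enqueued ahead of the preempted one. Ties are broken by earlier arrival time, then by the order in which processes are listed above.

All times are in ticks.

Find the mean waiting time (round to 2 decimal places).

4.00

Gantt: | 101 0-5 | 102 5-7 | 103 7-10 | 101 10-13 | 100 13-19 |
Completion: 100=19  101=13  102=7  103=10
Turnaround (C−A): 100=13  101=13  102=3  103=6
Waiting times: 100=7, 101=5, 102=1, 103=3
Average waiting = (7+5+1+3) / 4 = 16/4 = 4.00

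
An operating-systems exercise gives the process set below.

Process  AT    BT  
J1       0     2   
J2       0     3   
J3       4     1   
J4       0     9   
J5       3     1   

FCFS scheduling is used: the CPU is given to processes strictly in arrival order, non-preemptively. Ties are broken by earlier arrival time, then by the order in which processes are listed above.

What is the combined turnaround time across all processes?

Gantt: | J1 0-2 | J2 2-5 | J4 5-14 | J5 14-15 | J3 15-16 |
Completion: J1=2  J2=5  J3=16  J4=14  J5=15
Turnaround = completion − arrival: J1=2, J2=5, J3=12, J4=14, J5=12
Total turnaround = 2 + 5 + 12 + 14 + 12 = 45

45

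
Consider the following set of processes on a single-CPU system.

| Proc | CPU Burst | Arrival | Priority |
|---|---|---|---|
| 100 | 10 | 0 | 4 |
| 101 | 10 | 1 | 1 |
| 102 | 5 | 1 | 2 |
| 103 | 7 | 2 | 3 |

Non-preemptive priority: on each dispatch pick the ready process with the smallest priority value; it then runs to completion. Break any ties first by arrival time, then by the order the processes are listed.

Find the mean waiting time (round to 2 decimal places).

Gantt: | 100 0-10 | 101 10-20 | 102 20-25 | 103 25-32 |
Completion: 100=10  101=20  102=25  103=32
Turnaround (C−A): 100=10  101=19  102=24  103=30
Waiting times: 100=0, 101=9, 102=19, 103=23
Average waiting = (0+9+19+23) / 4 = 51/4 = 12.75

12.75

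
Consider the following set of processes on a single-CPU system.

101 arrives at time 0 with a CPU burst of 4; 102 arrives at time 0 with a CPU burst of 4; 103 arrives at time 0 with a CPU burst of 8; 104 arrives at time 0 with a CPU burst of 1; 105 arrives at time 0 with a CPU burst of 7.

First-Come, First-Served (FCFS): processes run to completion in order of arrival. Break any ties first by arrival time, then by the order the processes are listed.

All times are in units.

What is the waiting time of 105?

Timeline: | 101 0-4 | 102 4-8 | 103 8-16 | 104 16-17 | 105 17-24 |
Completion: 101=4  102=8  103=16  104=17  105=24
Waiting(105) = turnaround − burst = 24 − 7 = 17

17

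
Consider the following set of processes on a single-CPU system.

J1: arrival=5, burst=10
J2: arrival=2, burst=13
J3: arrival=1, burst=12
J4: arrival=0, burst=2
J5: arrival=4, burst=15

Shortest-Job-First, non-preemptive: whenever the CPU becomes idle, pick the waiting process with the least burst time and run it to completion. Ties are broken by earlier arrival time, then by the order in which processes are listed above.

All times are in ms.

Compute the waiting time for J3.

1

Schedule: | J4 0-2 | J3 2-14 | J1 14-24 | J2 24-37 | J5 37-52 |
Completion: J1=24  J2=37  J3=14  J4=2  J5=52
Turnaround (C−A): J1=19  J2=35  J3=13  J4=2  J5=48
Waiting(J3) = turnaround − burst = 13 − 12 = 1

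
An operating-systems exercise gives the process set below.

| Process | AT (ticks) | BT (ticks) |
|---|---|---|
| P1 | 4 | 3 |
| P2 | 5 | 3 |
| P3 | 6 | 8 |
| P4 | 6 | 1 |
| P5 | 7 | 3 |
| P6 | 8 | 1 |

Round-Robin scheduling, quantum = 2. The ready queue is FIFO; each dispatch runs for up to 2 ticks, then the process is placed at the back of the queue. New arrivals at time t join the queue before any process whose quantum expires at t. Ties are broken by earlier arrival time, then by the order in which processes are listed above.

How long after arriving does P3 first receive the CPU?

Schedule: | idle 0-4 | P1 4-6 | P2 6-8 | P3 8-10 | P4 10-11 | P1 11-12 | P5 12-14 | P6 14-15 | P2 15-16 | P3 16-18 | P5 18-19 | P3 19-23 |
Completion: P1=12  P2=16  P3=23  P4=11  P5=19  P6=15
Turnaround (C−A): P1=8  P2=11  P3=17  P4=5  P5=12  P6=7
Response(P3) = first start − arrival = 8 − 6 = 2

2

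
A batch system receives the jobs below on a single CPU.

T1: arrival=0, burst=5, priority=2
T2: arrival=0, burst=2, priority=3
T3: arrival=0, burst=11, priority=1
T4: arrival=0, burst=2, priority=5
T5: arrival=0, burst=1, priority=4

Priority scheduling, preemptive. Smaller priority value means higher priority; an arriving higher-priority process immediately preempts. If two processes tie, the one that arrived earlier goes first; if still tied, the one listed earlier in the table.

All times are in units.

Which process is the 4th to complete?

T5

Gantt: | T3 0-11 | T1 11-16 | T2 16-18 | T5 18-19 | T4 19-21 |
Completion: T1=16  T2=18  T3=11  T4=21  T5=19
Finish order: T3 → T1 → T2 → T5 → T4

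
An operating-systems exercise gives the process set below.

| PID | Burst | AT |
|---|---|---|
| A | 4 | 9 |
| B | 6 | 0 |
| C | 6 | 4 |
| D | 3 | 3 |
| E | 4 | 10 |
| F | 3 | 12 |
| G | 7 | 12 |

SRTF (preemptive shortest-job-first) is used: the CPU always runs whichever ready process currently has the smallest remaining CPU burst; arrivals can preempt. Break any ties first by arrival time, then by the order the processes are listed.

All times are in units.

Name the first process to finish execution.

Gantt: | B 0-6 | D 6-9 | A 9-13 | F 13-16 | E 16-20 | C 20-26 | G 26-33 |
Completion: A=13  B=6  C=26  D=9  E=20  F=16  G=33
Turnaround (C−A): A=4  B=6  C=22  D=6  E=10  F=4  G=21
Finish order: B → D → A → F → E → C → G

B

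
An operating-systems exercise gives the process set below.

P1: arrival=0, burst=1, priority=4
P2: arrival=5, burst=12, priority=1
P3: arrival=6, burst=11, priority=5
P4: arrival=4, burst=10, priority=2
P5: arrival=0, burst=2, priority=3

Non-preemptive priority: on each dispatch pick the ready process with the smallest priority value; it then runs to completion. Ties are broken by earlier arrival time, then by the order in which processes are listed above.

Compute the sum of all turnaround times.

67

Gantt: | P5 0-2 | P1 2-3 | idle 3-4 | P4 4-14 | P2 14-26 | P3 26-37 |
Completion: P1=3  P2=26  P3=37  P4=14  P5=2
Turnaround (C−A): P1=3  P2=21  P3=31  P4=10  P5=2
Turnaround = completion − arrival: P1=3, P2=21, P3=31, P4=10, P5=2
Total turnaround = 3 + 21 + 31 + 10 + 2 = 67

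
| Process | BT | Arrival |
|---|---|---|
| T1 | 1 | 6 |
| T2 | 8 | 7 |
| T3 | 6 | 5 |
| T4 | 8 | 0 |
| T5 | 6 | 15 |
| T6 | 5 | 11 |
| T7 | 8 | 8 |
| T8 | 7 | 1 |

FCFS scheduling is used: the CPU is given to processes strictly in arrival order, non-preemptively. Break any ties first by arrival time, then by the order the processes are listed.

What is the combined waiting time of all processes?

Timeline: | T4 0-8 | T8 8-15 | T3 15-21 | T1 21-22 | T2 22-30 | T7 30-38 | T6 38-43 | T5 43-49 |
Completion: T1=22  T2=30  T3=21  T4=8  T5=49  T6=43  T7=38  T8=15
Turnaround (C−A): T1=16  T2=23  T3=16  T4=8  T5=34  T6=32  T7=30  T8=14
Waiting = turnaround − burst: T1=15, T2=15, T3=10, T4=0, T5=28, T6=27, T7=22, T8=7
Total waiting = 15 + 15 + 10 + 0 + 28 + 27 + 22 + 7 = 124

124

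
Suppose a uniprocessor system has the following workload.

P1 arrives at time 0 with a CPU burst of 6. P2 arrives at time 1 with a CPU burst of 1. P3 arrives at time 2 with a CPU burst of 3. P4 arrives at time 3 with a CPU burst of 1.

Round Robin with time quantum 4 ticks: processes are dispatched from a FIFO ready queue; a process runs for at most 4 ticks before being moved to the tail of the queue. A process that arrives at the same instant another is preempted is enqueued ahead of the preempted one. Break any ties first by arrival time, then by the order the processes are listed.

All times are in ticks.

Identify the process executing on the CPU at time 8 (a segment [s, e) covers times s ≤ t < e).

Timeline: | P1 0-4 | P2 4-5 | P3 5-8 | P4 8-9 | P1 9-11 |
Completion: P1=11  P2=5  P3=8  P4=9
Turnaround (C−A): P1=11  P2=4  P3=6  P4=6

P4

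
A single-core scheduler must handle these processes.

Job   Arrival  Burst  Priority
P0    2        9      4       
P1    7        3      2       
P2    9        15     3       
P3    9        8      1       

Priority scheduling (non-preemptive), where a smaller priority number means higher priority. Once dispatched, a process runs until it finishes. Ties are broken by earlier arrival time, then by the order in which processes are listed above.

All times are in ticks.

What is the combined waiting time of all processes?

Gantt: | idle 0-2 | P0 2-11 | P3 11-19 | P1 19-22 | P2 22-37 |
Completion: P0=11  P1=22  P2=37  P3=19
Waiting = turnaround − burst: P0=0, P1=12, P2=13, P3=2
Total waiting = 0 + 12 + 13 + 2 = 27

27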